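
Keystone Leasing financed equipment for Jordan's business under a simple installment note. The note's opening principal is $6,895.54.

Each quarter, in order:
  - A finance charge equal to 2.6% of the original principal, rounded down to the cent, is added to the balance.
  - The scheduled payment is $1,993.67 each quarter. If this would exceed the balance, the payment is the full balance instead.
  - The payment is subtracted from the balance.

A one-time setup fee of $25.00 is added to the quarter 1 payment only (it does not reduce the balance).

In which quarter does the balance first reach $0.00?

4

# | Opening | Interest | Payment | Fee | End bal
1 | $6,895.54 | $179.28 | $1,993.67 | $25.00 | $5,081.15
2 | $5,081.15 | $179.28 | $1,993.67 | — | $3,266.76
3 | $3,266.76 | $179.28 | $1,993.67 | — | $1,452.37
4 | $1,452.37 | $179.28 | $1,631.65 | — | $0.00
Balance reaches $0.00 in quarter 4.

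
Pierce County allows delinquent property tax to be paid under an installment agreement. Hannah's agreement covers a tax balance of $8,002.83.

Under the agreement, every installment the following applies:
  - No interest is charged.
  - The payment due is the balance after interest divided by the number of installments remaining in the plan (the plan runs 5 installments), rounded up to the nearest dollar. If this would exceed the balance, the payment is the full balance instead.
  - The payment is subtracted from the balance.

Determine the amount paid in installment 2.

Installment 1: opening $8,002.83; payment $1,601.00; balance $6,401.83
Installment 2: opening $6,401.83; payment $1,601.00; balance $4,800.83

$1,601.00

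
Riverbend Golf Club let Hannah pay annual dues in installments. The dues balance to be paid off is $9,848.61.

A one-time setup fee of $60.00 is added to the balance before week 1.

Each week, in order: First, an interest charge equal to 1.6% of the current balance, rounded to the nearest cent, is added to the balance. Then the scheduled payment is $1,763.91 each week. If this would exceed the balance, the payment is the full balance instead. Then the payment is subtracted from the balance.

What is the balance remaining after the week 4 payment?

Week 1: $9,908.61 +$158.54 interest = $10,067.15; pay $1,763.91 → $8,303.24
Week 2: $8,303.24 +$132.85 interest = $8,436.09; pay $1,763.91 → $6,672.18
Week 3: $6,672.18 +$106.75 interest = $6,778.93; pay $1,763.91 → $5,015.02
Week 4: $5,015.02 +$80.24 interest = $5,095.26; pay $1,763.91 → $3,331.35

$3,331.35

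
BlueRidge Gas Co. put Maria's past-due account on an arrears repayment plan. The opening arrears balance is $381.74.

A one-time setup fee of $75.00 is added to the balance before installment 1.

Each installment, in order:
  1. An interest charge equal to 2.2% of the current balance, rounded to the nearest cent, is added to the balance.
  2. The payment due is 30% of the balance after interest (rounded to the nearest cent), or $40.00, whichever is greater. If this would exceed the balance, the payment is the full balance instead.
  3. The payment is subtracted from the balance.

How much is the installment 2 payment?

# | Opening | Interest | Payment | End bal
1 | $456.74 | $10.05 | $140.04 | $326.75
2 | $326.75 | $7.19 | $100.18 | $233.76

$100.18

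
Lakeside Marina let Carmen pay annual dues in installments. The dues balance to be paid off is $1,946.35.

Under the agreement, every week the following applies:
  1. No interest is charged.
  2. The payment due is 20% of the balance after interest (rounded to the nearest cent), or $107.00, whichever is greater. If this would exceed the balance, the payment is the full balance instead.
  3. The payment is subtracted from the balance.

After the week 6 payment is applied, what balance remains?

Week 1: $1,946.35 − $389.27 → $1,557.08
Week 2: $1,557.08 − $311.42 → $1,245.66
Week 3: $1,245.66 − $249.13 → $996.53
Week 4: $996.53 − $199.31 → $797.22
Week 5: $797.22 − $159.44 → $637.78
Week 6: $637.78 − $127.56 → $510.22

$510.22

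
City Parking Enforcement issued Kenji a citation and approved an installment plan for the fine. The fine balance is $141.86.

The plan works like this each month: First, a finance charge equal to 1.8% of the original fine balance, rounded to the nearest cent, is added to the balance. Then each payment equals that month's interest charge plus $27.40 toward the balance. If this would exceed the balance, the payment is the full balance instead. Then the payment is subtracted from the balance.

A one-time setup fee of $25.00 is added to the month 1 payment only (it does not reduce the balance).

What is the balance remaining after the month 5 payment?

Month 1: $141.86 +$2.55 interest = $144.41; pay $29.95 (+ $25.00 fee) → $114.46
Month 2: $114.46 +$2.55 interest = $117.01; pay $29.95 → $87.06
Month 3: $87.06 +$2.55 interest = $89.61; pay $29.95 → $59.66
Month 4: $59.66 +$2.55 interest = $62.21; pay $29.95 → $32.26
Month 5: $32.26 +$2.55 interest = $34.81; pay $29.95 → $4.86

$4.86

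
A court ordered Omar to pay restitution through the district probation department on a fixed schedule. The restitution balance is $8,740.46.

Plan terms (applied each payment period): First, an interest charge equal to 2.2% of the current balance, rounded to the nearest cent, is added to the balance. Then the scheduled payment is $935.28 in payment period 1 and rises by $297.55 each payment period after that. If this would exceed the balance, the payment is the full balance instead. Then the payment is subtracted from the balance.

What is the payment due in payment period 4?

$1,827.93

Payment period 1: $8,740.46 +$192.29 interest = $8,932.75; pay $935.28 → $7,997.47
Payment period 2: $7,997.47 +$175.94 interest = $8,173.41; pay $1,232.83 → $6,940.58
Payment period 3: $6,940.58 +$152.69 interest = $7,093.27; pay $1,530.38 → $5,562.89
Payment period 4: $5,562.89 +$122.38 interest = $5,685.27; pay $1,827.93 → $3,857.34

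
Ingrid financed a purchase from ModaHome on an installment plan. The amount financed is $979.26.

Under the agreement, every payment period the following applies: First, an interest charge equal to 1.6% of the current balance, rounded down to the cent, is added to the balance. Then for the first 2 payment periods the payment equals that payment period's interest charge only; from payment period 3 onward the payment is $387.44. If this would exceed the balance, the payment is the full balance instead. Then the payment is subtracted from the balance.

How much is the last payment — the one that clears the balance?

Payment period 1: $979.26 +$15.66 interest = $994.92; pay $15.66 → $979.26
Payment period 2: $979.26 +$15.66 interest = $994.92; pay $15.66 → $979.26
Payment period 3: $979.26 +$15.66 interest = $994.92; pay $387.44 → $607.48
Payment period 4: $607.48 +$9.71 interest = $617.19; pay $387.44 → $229.75
Payment period 5: $229.75 +$3.67 interest = $233.42; pay $233.42 → $0.00

$233.42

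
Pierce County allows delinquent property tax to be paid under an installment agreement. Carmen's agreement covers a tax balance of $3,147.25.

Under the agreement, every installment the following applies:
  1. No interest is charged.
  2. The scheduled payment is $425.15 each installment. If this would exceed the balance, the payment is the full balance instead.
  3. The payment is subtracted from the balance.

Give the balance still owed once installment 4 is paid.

$1,446.65

# | Opening | Payment | End bal
1 | $3,147.25 | $425.15 | $2,722.10
2 | $2,722.10 | $425.15 | $2,296.95
3 | $2,296.95 | $425.15 | $1,871.80
4 | $1,871.80 | $425.15 | $1,446.65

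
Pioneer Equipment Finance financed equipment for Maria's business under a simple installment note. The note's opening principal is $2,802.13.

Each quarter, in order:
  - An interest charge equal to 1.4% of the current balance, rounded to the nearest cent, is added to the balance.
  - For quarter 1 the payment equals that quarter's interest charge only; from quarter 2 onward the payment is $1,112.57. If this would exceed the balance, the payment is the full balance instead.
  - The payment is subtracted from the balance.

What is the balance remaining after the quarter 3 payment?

Quarter 1: $2,802.13 +$39.23 interest = $2,841.36; pay $39.23 → $2,802.13
Quarter 2: $2,802.13 +$39.23 interest = $2,841.36; pay $1,112.57 → $1,728.79
Quarter 3: $1,728.79 +$24.20 interest = $1,752.99; pay $1,112.57 → $640.42

$640.42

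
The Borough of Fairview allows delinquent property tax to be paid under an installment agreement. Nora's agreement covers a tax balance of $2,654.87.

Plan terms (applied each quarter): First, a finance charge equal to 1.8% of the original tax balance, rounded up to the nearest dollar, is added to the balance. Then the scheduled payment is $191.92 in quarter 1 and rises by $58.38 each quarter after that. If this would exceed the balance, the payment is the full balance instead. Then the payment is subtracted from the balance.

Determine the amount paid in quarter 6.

# | Opening | Interest | Payment | End bal
1 | $2,654.87 | $48.00 | $191.92 | $2,510.95
2 | $2,510.95 | $48.00 | $250.30 | $2,308.65
3 | $2,308.65 | $48.00 | $308.68 | $2,047.97
4 | $2,047.97 | $48.00 | $367.06 | $1,728.91
5 | $1,728.91 | $48.00 | $425.44 | $1,351.47
6 | $1,351.47 | $48.00 | $483.82 | $915.65

$483.82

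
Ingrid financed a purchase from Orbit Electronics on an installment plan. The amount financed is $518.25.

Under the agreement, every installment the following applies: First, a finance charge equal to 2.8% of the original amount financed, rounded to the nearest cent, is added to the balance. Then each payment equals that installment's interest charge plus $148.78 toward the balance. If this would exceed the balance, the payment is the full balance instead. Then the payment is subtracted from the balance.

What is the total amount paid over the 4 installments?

Installment 1: opening $518.25; interest $14.51 → $532.76; payment $163.29; balance $369.47
Installment 2: opening $369.47; interest $14.51 → $383.98; payment $163.29; balance $220.69
Installment 3: opening $220.69; interest $14.51 → $235.20; payment $163.29; balance $71.91
Installment 4: opening $71.91; interest $14.51 → $86.42; payment $86.42; balance $0.00
Total paid: $576.29

$576.29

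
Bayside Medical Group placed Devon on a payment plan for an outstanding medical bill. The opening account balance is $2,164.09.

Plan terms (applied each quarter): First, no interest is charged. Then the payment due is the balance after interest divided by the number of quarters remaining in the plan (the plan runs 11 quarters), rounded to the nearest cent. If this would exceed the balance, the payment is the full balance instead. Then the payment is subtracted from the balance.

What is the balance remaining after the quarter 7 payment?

Quarter 1: opening $2,164.09; payment $196.74; balance $1,967.35
Quarter 2: opening $1,967.35; payment $196.74; balance $1,770.61
Quarter 3: opening $1,770.61; payment $196.73; balance $1,573.88
Quarter 4: opening $1,573.88; payment $196.74; balance $1,377.14
Quarter 5: opening $1,377.14; payment $196.73; balance $1,180.41
Quarter 6: opening $1,180.41; payment $196.74; balance $983.67
Quarter 7: opening $983.67; payment $196.73; balance $786.94

$786.94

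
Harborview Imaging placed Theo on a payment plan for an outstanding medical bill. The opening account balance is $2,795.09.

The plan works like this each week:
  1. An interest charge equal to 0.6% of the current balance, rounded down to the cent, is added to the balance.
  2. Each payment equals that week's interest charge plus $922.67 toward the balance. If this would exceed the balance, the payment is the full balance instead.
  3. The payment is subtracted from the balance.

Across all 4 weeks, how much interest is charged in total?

# | Opening | Interest | Payment | End bal
1 | $2,795.09 | $16.77 | $939.44 | $1,872.42
2 | $1,872.42 | $11.23 | $933.90 | $949.75
3 | $949.75 | $5.69 | $928.36 | $27.08
4 | $27.08 | $0.16 | $27.24 | $0.00
Total interest: $16.77 + $11.23 + $5.69 + $0.16 = $33.85

$33.85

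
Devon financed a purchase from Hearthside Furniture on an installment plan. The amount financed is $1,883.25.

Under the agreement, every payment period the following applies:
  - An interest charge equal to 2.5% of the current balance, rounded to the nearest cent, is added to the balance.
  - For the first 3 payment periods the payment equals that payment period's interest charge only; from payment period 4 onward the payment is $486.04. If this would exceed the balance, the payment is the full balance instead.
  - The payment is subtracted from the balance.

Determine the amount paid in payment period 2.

# | Opening | Interest | Payment | End bal
1 | $1,883.25 | $47.08 | $47.08 | $1,883.25
2 | $1,883.25 | $47.08 | $47.08 | $1,883.25

$47.08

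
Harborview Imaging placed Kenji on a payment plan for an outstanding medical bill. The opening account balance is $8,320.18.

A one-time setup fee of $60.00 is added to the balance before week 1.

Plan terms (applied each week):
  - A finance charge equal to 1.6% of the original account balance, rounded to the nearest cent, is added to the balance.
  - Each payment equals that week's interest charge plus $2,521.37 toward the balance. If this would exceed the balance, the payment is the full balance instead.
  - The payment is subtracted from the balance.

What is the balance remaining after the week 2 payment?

Week 1: opening $8,380.18; interest $133.12 → $8,513.30; payment $2,654.49; balance $5,858.81
Week 2: opening $5,858.81; interest $133.12 → $5,991.93; payment $2,654.49; balance $3,337.44

$3,337.44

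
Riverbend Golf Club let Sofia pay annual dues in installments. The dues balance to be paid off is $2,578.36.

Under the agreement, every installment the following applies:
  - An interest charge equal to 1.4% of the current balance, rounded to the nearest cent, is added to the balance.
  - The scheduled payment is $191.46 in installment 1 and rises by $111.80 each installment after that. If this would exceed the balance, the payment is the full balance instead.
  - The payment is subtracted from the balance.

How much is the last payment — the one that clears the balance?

$654.76

Installment 1: opening $2,578.36; interest $36.10 → $2,614.46; payment $191.46; balance $2,423.00
Installment 2: opening $2,423.00; interest $33.92 → $2,456.92; payment $303.26; balance $2,153.66
Installment 3: opening $2,153.66; interest $30.15 → $2,183.81; payment $415.06; balance $1,768.75
Installment 4: opening $1,768.75; interest $24.76 → $1,793.51; payment $526.86; balance $1,266.65
Installment 5: opening $1,266.65; interest $17.73 → $1,284.38; payment $638.66; balance $645.72
Installment 6: opening $645.72; interest $9.04 → $654.76; payment $654.76; balance $0.00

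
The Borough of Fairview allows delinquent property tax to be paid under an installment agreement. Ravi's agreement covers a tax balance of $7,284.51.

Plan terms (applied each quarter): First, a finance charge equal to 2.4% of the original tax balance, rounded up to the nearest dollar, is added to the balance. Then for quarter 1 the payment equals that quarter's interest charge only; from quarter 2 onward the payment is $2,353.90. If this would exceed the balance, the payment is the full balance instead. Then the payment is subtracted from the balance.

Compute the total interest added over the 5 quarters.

$875.00

Quarter 1: opening $7,284.51; interest $175.00 → $7,459.51; payment $175.00; balance $7,284.51
Quarter 2: opening $7,284.51; interest $175.00 → $7,459.51; payment $2,353.90; balance $5,105.61
Quarter 3: opening $5,105.61; interest $175.00 → $5,280.61; payment $2,353.90; balance $2,926.71
Quarter 4: opening $2,926.71; interest $175.00 → $3,101.71; payment $2,353.90; balance $747.81
Quarter 5: opening $747.81; interest $175.00 → $922.81; payment $922.81; balance $0.00
Total interest: $175.00 + $175.00 + $175.00 + $175.00 + $175.00 = $875.00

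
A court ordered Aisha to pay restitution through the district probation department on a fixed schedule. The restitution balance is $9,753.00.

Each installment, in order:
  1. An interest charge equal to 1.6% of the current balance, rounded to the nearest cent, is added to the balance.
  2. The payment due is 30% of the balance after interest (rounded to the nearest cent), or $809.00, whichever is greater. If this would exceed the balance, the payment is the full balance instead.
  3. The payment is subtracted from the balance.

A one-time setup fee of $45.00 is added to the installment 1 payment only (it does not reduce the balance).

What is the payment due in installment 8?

Installment 1: $9,753.00 +$156.05 interest = $9,909.05; pay $2,972.72 (+ $45.00 fee) → $6,936.33
Installment 2: $6,936.33 +$110.98 interest = $7,047.31; pay $2,114.19 → $4,933.12
Installment 3: $4,933.12 +$78.93 interest = $5,012.05; pay $1,503.62 → $3,508.43
Installment 4: $3,508.43 +$56.13 interest = $3,564.56; pay $1,069.37 → $2,495.19
Installment 5: $2,495.19 +$39.92 interest = $2,535.11; pay $809.00 → $1,726.11
Installment 6: $1,726.11 +$27.62 interest = $1,753.73; pay $809.00 → $944.73
Installment 7: $944.73 +$15.12 interest = $959.85; pay $809.00 → $150.85
Installment 8: $150.85 +$2.41 interest = $153.26; pay $153.26 → $0.00

$153.26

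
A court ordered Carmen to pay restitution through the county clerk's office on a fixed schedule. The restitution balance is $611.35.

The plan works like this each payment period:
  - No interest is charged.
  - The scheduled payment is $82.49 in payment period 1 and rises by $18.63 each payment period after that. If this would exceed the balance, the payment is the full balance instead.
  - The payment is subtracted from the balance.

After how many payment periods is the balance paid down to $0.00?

6

Payment period 1: $611.35 − $82.49 → $528.86
Payment period 2: $528.86 − $101.12 → $427.74
Payment period 3: $427.74 − $119.75 → $307.99
Payment period 4: $307.99 − $138.38 → $169.61
Payment period 5: $169.61 − $157.01 → $12.60
Payment period 6: $12.60 − $12.60 → $0.00
Balance reaches $0.00 in payment period 6.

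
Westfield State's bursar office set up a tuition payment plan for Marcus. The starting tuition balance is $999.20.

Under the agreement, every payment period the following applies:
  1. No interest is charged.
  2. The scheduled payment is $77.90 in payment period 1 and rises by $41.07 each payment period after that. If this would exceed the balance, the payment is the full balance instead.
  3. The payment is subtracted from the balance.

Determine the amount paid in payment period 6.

Payment period 1: $999.20 − $77.90 → $921.30
Payment period 2: $921.30 − $118.97 → $802.33
Payment period 3: $802.33 − $160.04 → $642.29
Payment period 4: $642.29 − $201.11 → $441.18
Payment period 5: $441.18 − $242.18 → $199.00
Payment period 6: $199.00 − $199.00 → $0.00

$199.00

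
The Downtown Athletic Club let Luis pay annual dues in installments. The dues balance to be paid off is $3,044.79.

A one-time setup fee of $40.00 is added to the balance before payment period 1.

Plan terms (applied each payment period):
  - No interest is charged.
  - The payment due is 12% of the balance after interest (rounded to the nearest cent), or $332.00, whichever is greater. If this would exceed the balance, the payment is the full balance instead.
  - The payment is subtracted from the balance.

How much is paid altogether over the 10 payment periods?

Payment period 1: $3,084.79 − $370.17 → $2,714.62
Payment period 2: $2,714.62 − $332.00 → $2,382.62
Payment period 3: $2,382.62 − $332.00 → $2,050.62
Payment period 4: $2,050.62 − $332.00 → $1,718.62
Payment period 5: $1,718.62 − $332.00 → $1,386.62
Payment period 6: $1,386.62 − $332.00 → $1,054.62
Payment period 7: $1,054.62 − $332.00 → $722.62
Payment period 8: $722.62 − $332.00 → $390.62
Payment period 9: $390.62 − $332.00 → $58.62
Payment period 10: $58.62 − $58.62 → $0.00
Total paid: $3,084.79

$3,084.79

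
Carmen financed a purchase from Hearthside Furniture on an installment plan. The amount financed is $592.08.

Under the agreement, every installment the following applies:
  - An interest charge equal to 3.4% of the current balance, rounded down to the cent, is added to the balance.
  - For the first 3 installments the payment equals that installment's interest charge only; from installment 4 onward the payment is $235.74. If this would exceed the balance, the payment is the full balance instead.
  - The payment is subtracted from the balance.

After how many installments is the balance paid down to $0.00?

6

Installment 1: opening $592.08; interest $20.13 → $612.21; payment $20.13; balance $592.08
Installment 2: opening $592.08; interest $20.13 → $612.21; payment $20.13; balance $592.08
Installment 3: opening $592.08; interest $20.13 → $612.21; payment $20.13; balance $592.08
Installment 4: opening $592.08; interest $20.13 → $612.21; payment $235.74; balance $376.47
Installment 5: opening $376.47; interest $12.79 → $389.26; payment $235.74; balance $153.52
Installment 6: opening $153.52; interest $5.21 → $158.73; payment $158.73; balance $0.00
Balance reaches $0.00 in installment 6.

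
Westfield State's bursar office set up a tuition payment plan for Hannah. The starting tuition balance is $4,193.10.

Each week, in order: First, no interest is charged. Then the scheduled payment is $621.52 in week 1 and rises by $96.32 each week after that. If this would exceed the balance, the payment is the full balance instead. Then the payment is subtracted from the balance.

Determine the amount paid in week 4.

Week 1: opening $4,193.10; payment $621.52; balance $3,571.58
Week 2: opening $3,571.58; payment $717.84; balance $2,853.74
Week 3: opening $2,853.74; payment $814.16; balance $2,039.58
Week 4: opening $2,039.58; payment $910.48; balance $1,129.10

$910.48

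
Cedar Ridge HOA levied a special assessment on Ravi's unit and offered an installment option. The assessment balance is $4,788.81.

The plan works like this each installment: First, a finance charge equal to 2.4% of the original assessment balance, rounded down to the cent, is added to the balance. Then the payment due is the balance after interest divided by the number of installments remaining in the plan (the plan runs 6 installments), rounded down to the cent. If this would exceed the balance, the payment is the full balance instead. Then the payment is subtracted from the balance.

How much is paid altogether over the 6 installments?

$5,478.39

Installment 1: $4,788.81 +$114.93 interest = $4,903.74; pay $817.29 → $4,086.45
Installment 2: $4,086.45 +$114.93 interest = $4,201.38; pay $840.27 → $3,361.11
Installment 3: $3,361.11 +$114.93 interest = $3,476.04; pay $869.01 → $2,607.03
Installment 4: $2,607.03 +$114.93 interest = $2,721.96; pay $907.32 → $1,814.64
Installment 5: $1,814.64 +$114.93 interest = $1,929.57; pay $964.78 → $964.79
Installment 6: $964.79 +$114.93 interest = $1,079.72; pay $1,079.72 → $0.00
Total paid: $5,478.39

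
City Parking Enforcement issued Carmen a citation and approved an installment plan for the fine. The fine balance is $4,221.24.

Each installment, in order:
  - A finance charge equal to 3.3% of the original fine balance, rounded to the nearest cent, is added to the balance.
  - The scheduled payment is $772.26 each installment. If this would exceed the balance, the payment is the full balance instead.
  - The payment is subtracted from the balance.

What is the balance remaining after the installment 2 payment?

$2,955.32

Installment 1: opening $4,221.24; interest $139.30 → $4,360.54; payment $772.26; balance $3,588.28
Installment 2: opening $3,588.28; interest $139.30 → $3,727.58; payment $772.26; balance $2,955.32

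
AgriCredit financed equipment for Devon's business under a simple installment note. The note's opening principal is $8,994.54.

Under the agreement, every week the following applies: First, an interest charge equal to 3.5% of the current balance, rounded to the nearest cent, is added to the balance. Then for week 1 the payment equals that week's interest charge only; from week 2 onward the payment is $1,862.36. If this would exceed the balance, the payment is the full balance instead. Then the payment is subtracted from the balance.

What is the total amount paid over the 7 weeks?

$10,346.80

Week 1: opening $8,994.54; interest $314.81 → $9,309.35; payment $314.81; balance $8,994.54
Week 2: opening $8,994.54; interest $314.81 → $9,309.35; payment $1,862.36; balance $7,446.99
Week 3: opening $7,446.99; interest $260.64 → $7,707.63; payment $1,862.36; balance $5,845.27
Week 4: opening $5,845.27; interest $204.58 → $6,049.85; payment $1,862.36; balance $4,187.49
Week 5: opening $4,187.49; interest $146.56 → $4,334.05; payment $1,862.36; balance $2,471.69
Week 6: opening $2,471.69; interest $86.51 → $2,558.20; payment $1,862.36; balance $695.84
Week 7: opening $695.84; interest $24.35 → $720.19; payment $720.19; balance $0.00
Total paid: $10,346.80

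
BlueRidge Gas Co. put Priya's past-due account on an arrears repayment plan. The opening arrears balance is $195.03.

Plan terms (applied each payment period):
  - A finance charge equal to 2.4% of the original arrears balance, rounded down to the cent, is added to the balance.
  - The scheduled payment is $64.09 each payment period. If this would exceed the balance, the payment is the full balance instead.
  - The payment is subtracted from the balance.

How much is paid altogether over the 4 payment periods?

$213.75

Payment period 1: opening $195.03; interest $4.68 → $199.71; payment $64.09; balance $135.62
Payment period 2: opening $135.62; interest $4.68 → $140.30; payment $64.09; balance $76.21
Payment period 3: opening $76.21; interest $4.68 → $80.89; payment $64.09; balance $16.80
Payment period 4: opening $16.80; interest $4.68 → $21.48; payment $21.48; balance $0.00
Total paid: $213.75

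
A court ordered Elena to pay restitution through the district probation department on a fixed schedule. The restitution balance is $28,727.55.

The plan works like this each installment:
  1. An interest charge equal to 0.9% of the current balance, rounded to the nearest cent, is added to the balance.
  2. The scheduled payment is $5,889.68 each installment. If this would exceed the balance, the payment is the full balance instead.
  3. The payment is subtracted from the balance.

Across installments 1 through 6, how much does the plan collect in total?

$29,509.44

Installment 1: opening $28,727.55; interest $258.55 → $28,986.10; payment $5,889.68; balance $23,096.42
Installment 2: opening $23,096.42; interest $207.87 → $23,304.29; payment $5,889.68; balance $17,414.61
Installment 3: opening $17,414.61; interest $156.73 → $17,571.34; payment $5,889.68; balance $11,681.66
Installment 4: opening $11,681.66; interest $105.13 → $11,786.79; payment $5,889.68; balance $5,897.11
Installment 5: opening $5,897.11; interest $53.07 → $5,950.18; payment $5,889.68; balance $60.50
Installment 6: opening $60.50; interest $0.54 → $61.04; payment $61.04; balance $0.00
Total paid: $29,509.44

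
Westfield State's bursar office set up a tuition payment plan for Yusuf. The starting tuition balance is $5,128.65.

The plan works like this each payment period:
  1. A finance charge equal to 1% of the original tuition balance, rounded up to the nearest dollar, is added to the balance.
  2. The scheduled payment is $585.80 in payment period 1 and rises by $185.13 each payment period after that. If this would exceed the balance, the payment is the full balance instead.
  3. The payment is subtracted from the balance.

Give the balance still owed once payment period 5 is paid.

$608.35

Payment period 1: opening $5,128.65; interest $52.00 → $5,180.65; payment $585.80; balance $4,594.85
Payment period 2: opening $4,594.85; interest $52.00 → $4,646.85; payment $770.93; balance $3,875.92
Payment period 3: opening $3,875.92; interest $52.00 → $3,927.92; payment $956.06; balance $2,971.86
Payment period 4: opening $2,971.86; interest $52.00 → $3,023.86; payment $1,141.19; balance $1,882.67
Payment period 5: opening $1,882.67; interest $52.00 → $1,934.67; payment $1,326.32; balance $608.35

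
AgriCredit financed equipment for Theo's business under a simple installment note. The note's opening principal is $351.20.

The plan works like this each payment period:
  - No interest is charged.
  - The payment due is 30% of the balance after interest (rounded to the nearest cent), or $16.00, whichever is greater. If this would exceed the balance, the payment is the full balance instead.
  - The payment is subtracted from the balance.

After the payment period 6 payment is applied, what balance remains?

Payment period 1: opening $351.20; payment $105.36; balance $245.84
Payment period 2: opening $245.84; payment $73.75; balance $172.09
Payment period 3: opening $172.09; payment $51.63; balance $120.46
Payment period 4: opening $120.46; payment $36.14; balance $84.32
Payment period 5: opening $84.32; payment $25.30; balance $59.02
Payment period 6: opening $59.02; payment $17.71; balance $41.31

$41.31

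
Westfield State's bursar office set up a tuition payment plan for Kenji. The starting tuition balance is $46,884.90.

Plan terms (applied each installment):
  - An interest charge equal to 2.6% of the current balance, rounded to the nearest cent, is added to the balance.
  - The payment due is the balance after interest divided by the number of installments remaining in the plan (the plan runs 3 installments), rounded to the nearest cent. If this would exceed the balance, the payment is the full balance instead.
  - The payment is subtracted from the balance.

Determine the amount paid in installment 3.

$16,879.27

Installment 1: $46,884.90 +$1,219.01 interest = $48,103.91; pay $16,034.64 → $32,069.27
Installment 2: $32,069.27 +$833.80 interest = $32,903.07; pay $16,451.54 → $16,451.53
Installment 3: $16,451.53 +$427.74 interest = $16,879.27; pay $16,879.27 → $0.00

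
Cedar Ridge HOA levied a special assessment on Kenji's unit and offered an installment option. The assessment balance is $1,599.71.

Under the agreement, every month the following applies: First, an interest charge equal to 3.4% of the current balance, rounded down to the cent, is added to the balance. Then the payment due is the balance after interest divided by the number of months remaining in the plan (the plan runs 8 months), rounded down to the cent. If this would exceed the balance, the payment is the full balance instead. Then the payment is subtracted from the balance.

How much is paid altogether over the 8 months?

Month 1: opening $1,599.71; interest $54.39 → $1,654.10; payment $206.76; balance $1,447.34
Month 2: opening $1,447.34; interest $49.20 → $1,496.54; payment $213.79; balance $1,282.75
Month 3: opening $1,282.75; interest $43.61 → $1,326.36; payment $221.06; balance $1,105.30
Month 4: opening $1,105.30; interest $37.58 → $1,142.88; payment $228.57; balance $914.31
Month 5: opening $914.31; interest $31.08 → $945.39; payment $236.34; balance $709.05
Month 6: opening $709.05; interest $24.10 → $733.15; payment $244.38; balance $488.77
Month 7: opening $488.77; interest $16.61 → $505.38; payment $252.69; balance $252.69
Month 8: opening $252.69; interest $8.59 → $261.28; payment $261.28; balance $0.00
Total paid: $1,864.87

$1,864.87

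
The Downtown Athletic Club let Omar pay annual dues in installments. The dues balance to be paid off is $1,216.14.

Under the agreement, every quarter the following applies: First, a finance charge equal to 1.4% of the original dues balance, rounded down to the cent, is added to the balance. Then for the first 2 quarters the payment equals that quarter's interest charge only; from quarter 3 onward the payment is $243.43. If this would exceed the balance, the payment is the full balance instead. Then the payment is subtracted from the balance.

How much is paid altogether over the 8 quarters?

Quarter 1: opening $1,216.14; interest $17.02 → $1,233.16; payment $17.02; balance $1,216.14
Quarter 2: opening $1,216.14; interest $17.02 → $1,233.16; payment $17.02; balance $1,216.14
Quarter 3: opening $1,216.14; interest $17.02 → $1,233.16; payment $243.43; balance $989.73
Quarter 4: opening $989.73; interest $17.02 → $1,006.75; payment $243.43; balance $763.32
Quarter 5: opening $763.32; interest $17.02 → $780.34; payment $243.43; balance $536.91
Quarter 6: opening $536.91; interest $17.02 → $553.93; payment $243.43; balance $310.50
Quarter 7: opening $310.50; interest $17.02 → $327.52; payment $243.43; balance $84.09
Quarter 8: opening $84.09; interest $17.02 → $101.11; payment $101.11; balance $0.00
Total paid: $1,352.30

$1,352.30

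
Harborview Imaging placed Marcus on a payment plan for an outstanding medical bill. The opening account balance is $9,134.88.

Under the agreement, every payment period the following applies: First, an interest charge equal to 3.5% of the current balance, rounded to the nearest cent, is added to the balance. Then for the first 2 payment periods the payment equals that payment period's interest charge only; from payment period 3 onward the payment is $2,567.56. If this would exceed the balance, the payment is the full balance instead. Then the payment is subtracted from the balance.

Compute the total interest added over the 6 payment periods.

Payment period 1: opening $9,134.88; interest $319.72 → $9,454.60; payment $319.72; balance $9,134.88
Payment period 2: opening $9,134.88; interest $319.72 → $9,454.60; payment $319.72; balance $9,134.88
Payment period 3: opening $9,134.88; interest $319.72 → $9,454.60; payment $2,567.56; balance $6,887.04
Payment period 4: opening $6,887.04; interest $241.05 → $7,128.09; payment $2,567.56; balance $4,560.53
Payment period 5: opening $4,560.53; interest $159.62 → $4,720.15; payment $2,567.56; balance $2,152.59
Payment period 6: opening $2,152.59; interest $75.34 → $2,227.93; payment $2,227.93; balance $0.00
Total interest: $319.72 + $319.72 + $319.72 + $241.05 + $159.62 + $75.34 = $1,435.17

$1,435.17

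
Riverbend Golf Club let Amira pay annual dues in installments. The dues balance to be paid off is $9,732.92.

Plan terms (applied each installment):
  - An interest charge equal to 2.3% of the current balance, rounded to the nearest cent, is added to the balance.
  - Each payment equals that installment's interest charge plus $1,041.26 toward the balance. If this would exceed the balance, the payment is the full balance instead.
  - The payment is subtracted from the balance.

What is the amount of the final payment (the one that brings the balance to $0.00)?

Installment 1: $9,732.92 +$223.86 interest = $9,956.78; pay $1,265.12 → $8,691.66
Installment 2: $8,691.66 +$199.91 interest = $8,891.57; pay $1,241.17 → $7,650.40
Installment 3: $7,650.40 +$175.96 interest = $7,826.36; pay $1,217.22 → $6,609.14
Installment 4: $6,609.14 +$152.01 interest = $6,761.15; pay $1,193.27 → $5,567.88
Installment 5: $5,567.88 +$128.06 interest = $5,695.94; pay $1,169.32 → $4,526.62
Installment 6: $4,526.62 +$104.11 interest = $4,630.73; pay $1,145.37 → $3,485.36
Installment 7: $3,485.36 +$80.16 interest = $3,565.52; pay $1,121.42 → $2,444.10
Installment 8: $2,444.10 +$56.21 interest = $2,500.31; pay $1,097.47 → $1,402.84
Installment 9: $1,402.84 +$32.27 interest = $1,435.11; pay $1,073.53 → $361.58
Installment 10: $361.58 +$8.32 interest = $369.90; pay $369.90 → $0.00

$369.90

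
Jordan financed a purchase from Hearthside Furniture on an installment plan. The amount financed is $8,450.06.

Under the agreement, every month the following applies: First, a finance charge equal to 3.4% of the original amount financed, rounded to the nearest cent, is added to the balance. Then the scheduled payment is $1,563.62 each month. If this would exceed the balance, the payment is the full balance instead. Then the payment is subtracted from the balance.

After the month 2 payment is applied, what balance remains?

$5,897.42

Month 1: $8,450.06 +$287.30 interest = $8,737.36; pay $1,563.62 → $7,173.74
Month 2: $7,173.74 +$287.30 interest = $7,461.04; pay $1,563.62 → $5,897.42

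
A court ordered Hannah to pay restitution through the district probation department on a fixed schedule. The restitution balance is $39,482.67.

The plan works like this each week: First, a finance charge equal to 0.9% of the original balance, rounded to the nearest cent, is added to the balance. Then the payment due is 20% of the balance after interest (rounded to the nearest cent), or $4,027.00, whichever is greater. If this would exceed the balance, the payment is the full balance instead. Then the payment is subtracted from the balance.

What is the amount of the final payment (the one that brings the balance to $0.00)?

Week 1: $39,482.67 +$355.34 interest = $39,838.01; pay $7,967.60 → $31,870.41
Week 2: $31,870.41 +$355.34 interest = $32,225.75; pay $6,445.15 → $25,780.60
Week 3: $25,780.60 +$355.34 interest = $26,135.94; pay $5,227.19 → $20,908.75
Week 4: $20,908.75 +$355.34 interest = $21,264.09; pay $4,252.82 → $17,011.27
Week 5: $17,011.27 +$355.34 interest = $17,366.61; pay $4,027.00 → $13,339.61
Week 6: $13,339.61 +$355.34 interest = $13,694.95; pay $4,027.00 → $9,667.95
Week 7: $9,667.95 +$355.34 interest = $10,023.29; pay $4,027.00 → $5,996.29
Week 8: $5,996.29 +$355.34 interest = $6,351.63; pay $4,027.00 → $2,324.63
Week 9: $2,324.63 +$355.34 interest = $2,679.97; pay $2,679.97 → $0.00

$2,679.97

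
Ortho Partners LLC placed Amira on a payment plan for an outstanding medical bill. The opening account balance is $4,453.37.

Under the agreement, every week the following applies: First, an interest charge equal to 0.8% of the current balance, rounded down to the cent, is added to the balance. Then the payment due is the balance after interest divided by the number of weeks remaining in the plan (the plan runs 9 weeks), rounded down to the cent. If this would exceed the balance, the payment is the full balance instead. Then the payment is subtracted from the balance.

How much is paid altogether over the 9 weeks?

Week 1: opening $4,453.37; interest $35.62 → $4,488.99; payment $498.77; balance $3,990.22
Week 2: opening $3,990.22; interest $31.92 → $4,022.14; payment $502.76; balance $3,519.38
Week 3: opening $3,519.38; interest $28.15 → $3,547.53; payment $506.79; balance $3,040.74
Week 4: opening $3,040.74; interest $24.32 → $3,065.06; payment $510.84; balance $2,554.22
Week 5: opening $2,554.22; interest $20.43 → $2,574.65; payment $514.93; balance $2,059.72
Week 6: opening $2,059.72; interest $16.47 → $2,076.19; payment $519.04; balance $1,557.15
Week 7: opening $1,557.15; interest $12.45 → $1,569.60; payment $523.20; balance $1,046.40
Week 8: opening $1,046.40; interest $8.37 → $1,054.77; payment $527.38; balance $527.39
Week 9: opening $527.39; interest $4.21 → $531.60; payment $531.60; balance $0.00
Total paid: $4,635.31

$4,635.31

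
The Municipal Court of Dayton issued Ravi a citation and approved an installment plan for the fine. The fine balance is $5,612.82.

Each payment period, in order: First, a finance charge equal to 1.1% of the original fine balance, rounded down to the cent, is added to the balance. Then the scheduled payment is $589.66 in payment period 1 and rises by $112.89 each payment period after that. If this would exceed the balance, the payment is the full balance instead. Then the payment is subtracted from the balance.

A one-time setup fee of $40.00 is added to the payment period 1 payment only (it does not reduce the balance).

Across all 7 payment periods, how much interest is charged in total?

$432.18

Payment period 1: $5,612.82 +$61.74 interest = $5,674.56; pay $589.66 (+ $40.00 fee) → $5,084.90
Payment period 2: $5,084.90 +$61.74 interest = $5,146.64; pay $702.55 → $4,444.09
Payment period 3: $4,444.09 +$61.74 interest = $4,505.83; pay $815.44 → $3,690.39
Payment period 4: $3,690.39 +$61.74 interest = $3,752.13; pay $928.33 → $2,823.80
Payment period 5: $2,823.80 +$61.74 interest = $2,885.54; pay $1,041.22 → $1,844.32
Payment period 6: $1,844.32 +$61.74 interest = $1,906.06; pay $1,154.11 → $751.95
Payment period 7: $751.95 +$61.74 interest = $813.69; pay $813.69 → $0.00
Total interest: $61.74 + $61.74 + $61.74 + $61.74 + $61.74 + $61.74 + $61.74 = $432.18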